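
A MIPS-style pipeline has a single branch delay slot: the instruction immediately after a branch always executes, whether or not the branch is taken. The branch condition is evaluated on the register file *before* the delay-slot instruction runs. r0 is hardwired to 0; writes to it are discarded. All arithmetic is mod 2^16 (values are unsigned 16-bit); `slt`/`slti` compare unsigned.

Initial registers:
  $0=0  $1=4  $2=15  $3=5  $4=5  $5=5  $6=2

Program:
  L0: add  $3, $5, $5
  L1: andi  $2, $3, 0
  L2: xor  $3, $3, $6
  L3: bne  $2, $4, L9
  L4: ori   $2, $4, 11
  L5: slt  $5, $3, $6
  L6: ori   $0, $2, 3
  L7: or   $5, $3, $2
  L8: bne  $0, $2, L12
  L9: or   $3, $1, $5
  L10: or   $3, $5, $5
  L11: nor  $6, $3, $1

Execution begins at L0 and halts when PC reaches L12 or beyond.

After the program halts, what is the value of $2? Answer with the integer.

[0] add  $3, $5, $5  →  {$0:0, $1:4, $2:15, $3:10, $4:5, $5:5, $6:2}
[1] andi  $2, $3, 0  →  {$0:0, $1:4, $2:0, $3:10, $4:5, $5:5, $6:2}
[2] xor  $3, $3, $6  →  {$0:0, $1:4, $2:0, $3:8, $4:5, $5:5, $6:2}
[3] bne  $2, $4, L9  →  {$0:0, $1:4, $2:0, $3:8, $4:5, $5:5, $6:2}  ⟨branch taken⟩
[4] ori   $2, $4, 11  →  {$0:0, $1:4, $2:15, $3:8, $4:5, $5:5, $6:2}
[9] or   $3, $1, $5  →  {$0:0, $1:4, $2:15, $3:5, $4:5, $5:5, $6:2}
[10] or   $3, $5, $5  →  {$0:0, $1:4, $2:15, $3:5, $4:5, $5:5, $6:2}
[11] nor  $6, $3, $1  →  {$0:0, $1:4, $2:15, $3:5, $4:5, $5:5, $6:65530}

15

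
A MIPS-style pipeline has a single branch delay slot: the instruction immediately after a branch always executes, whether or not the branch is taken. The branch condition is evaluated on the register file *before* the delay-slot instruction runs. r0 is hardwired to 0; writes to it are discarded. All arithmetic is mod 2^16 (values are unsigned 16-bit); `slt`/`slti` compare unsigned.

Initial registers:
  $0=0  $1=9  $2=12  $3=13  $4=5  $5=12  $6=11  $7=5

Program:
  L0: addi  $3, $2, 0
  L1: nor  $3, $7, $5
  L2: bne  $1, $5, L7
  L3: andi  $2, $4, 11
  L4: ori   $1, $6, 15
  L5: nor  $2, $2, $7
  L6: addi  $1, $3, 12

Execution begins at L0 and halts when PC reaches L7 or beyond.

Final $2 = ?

1

  step pc=0: addi  $3, $2, 0  regs=(0,9,12,12,5,12,11,5)
  step pc=1: nor  $3, $7, $5  regs=(0,9,12,65522,5,12,11,5)
  step pc=2: bne  $1, $5, L7  cond=T  regs=(0,9,12,65522,5,12,11,5)
  step pc=3: andi  $2, $4, 11  regs=(0,9,1,65522,5,12,11,5)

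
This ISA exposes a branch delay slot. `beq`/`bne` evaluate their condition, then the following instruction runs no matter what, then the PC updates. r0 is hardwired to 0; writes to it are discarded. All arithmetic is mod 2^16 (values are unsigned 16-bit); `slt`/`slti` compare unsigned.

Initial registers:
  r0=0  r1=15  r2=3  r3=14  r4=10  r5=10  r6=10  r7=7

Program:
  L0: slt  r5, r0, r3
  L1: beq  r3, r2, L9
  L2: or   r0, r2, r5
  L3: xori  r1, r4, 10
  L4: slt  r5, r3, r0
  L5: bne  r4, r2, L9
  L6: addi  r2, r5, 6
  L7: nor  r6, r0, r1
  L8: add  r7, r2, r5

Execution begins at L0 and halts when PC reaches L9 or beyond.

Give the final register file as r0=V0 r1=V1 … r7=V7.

PC=0  slt  r5, r0, r3        | r0=0 r1=15 r2=3 r3=14 r4=10 r5=1 r6=10 r7=7
PC=1  beq  r3, r2, L9        | r0=0 r1=15 r2=3 r3=14 r4=10 r5=1 r6=10 r7=7  [not taken]
PC=2  or   r0, r2, r5        | r0=0 r1=15 r2=3 r3=14 r4=10 r5=1 r6=10 r7=7
PC=3  xori  r1, r4, 10       | r0=0 r1=0 r2=3 r3=14 r4=10 r5=1 r6=10 r7=7
PC=4  slt  r5, r3, r0        | r0=0 r1=0 r2=3 r3=14 r4=10 r5=0 r6=10 r7=7
PC=5  bne  r4, r2, L9        | r0=0 r1=0 r2=3 r3=14 r4=10 r5=0 r6=10 r7=7  [TAKEN]
PC=6  addi  r2, r5, 6        | r0=0 r1=0 r2=6 r3=14 r4=10 r5=0 r6=10 r7=7

r0=0 r1=0 r2=6 r3=14 r4=10 r5=0 r6=10 r7=7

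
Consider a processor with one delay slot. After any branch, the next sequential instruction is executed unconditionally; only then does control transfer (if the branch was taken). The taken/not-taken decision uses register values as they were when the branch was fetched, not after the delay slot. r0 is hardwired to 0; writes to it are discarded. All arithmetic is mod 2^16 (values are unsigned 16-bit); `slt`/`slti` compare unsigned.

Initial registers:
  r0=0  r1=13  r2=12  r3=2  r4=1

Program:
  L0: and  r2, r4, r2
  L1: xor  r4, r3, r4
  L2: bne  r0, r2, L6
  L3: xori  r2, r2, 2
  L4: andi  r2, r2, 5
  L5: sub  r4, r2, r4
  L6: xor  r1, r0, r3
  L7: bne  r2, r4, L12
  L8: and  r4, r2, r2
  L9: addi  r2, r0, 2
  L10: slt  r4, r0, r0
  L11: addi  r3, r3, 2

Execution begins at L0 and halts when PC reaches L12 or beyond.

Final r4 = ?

  step pc=0: and  r2, r4, r2  regs=(0,13,0,2,1)
  step pc=1: xor  r4, r3, r4  regs=(0,13,0,2,3)
  step pc=2: bne  r0, r2, L6  cond=F  regs=(0,13,0,2,3)
  step pc=3: xori  r2, r2, 2  regs=(0,13,2,2,3)
  step pc=4: andi  r2, r2, 5  regs=(0,13,0,2,3)
  step pc=5: sub  r4, r2, r4  regs=(0,13,0,2,65533)
  step pc=6: xor  r1, r0, r3  regs=(0,2,0,2,65533)
  step pc=7: bne  r2, r4, L12  cond=T  regs=(0,2,0,2,65533)
  step pc=8: and  r4, r2, r2  regs=(0,2,0,2,0)

0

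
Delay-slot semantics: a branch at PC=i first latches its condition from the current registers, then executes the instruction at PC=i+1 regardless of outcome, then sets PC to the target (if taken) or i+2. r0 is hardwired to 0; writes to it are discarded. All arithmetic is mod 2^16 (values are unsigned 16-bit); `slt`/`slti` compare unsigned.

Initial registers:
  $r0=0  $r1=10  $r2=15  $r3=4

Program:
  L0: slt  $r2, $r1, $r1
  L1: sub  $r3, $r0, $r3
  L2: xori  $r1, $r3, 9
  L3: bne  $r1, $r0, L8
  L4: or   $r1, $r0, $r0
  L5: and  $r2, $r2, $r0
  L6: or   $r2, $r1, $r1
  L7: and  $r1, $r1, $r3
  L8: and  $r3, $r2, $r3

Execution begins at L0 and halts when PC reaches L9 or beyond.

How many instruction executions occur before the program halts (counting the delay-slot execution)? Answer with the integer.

6

#0 slt  $r2, $r1, $r1 ; 0/10/0/4
#1 sub  $r3, $r0, $r3 ; 0/10/0/65532
#2 xori  $r1, $r3, 9 ; 0/65525/0/65532
#3 bne  $r1, $r0, L8 ; 0/65525/0/65532 ; →target
#4 or   $r1, $r0, $r0 ; 0/0/0/65532
#8 and  $r3, $r2, $r3 ; 0/0/0/0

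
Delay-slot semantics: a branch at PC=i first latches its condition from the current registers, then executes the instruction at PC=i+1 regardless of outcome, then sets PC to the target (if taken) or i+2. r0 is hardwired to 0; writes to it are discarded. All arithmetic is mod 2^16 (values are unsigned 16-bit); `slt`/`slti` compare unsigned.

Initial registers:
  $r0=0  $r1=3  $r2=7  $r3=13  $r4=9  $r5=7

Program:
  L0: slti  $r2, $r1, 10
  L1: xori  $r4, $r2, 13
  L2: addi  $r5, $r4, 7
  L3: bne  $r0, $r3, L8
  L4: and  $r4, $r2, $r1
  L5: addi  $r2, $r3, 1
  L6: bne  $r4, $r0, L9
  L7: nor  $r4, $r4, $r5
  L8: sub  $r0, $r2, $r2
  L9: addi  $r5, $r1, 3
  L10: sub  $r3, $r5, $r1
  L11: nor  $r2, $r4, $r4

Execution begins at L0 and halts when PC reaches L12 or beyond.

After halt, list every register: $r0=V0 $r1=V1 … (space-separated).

$r0=0 $r1=3 $r2=65534 $r3=3 $r4=1 $r5=6

#0 slti  $r2, $r1, 10 ; 0/3/1/13/9/7
#1 xori  $r4, $r2, 13 ; 0/3/1/13/12/7
#2 addi  $r5, $r4, 7 ; 0/3/1/13/12/19
#3 bne  $r0, $r3, L8 ; 0/3/1/13/12/19 ; →target
#4 and  $r4, $r2, $r1 ; 0/3/1/13/1/19
#8 sub  $r0, $r2, $r2 ; 0/3/1/13/1/19
#9 addi  $r5, $r1, 3 ; 0/3/1/13/1/6
#10 sub  $r3, $r5, $r1 ; 0/3/1/3/1/6
#11 nor  $r2, $r4, $r4 ; 0/3/65534/3/1/6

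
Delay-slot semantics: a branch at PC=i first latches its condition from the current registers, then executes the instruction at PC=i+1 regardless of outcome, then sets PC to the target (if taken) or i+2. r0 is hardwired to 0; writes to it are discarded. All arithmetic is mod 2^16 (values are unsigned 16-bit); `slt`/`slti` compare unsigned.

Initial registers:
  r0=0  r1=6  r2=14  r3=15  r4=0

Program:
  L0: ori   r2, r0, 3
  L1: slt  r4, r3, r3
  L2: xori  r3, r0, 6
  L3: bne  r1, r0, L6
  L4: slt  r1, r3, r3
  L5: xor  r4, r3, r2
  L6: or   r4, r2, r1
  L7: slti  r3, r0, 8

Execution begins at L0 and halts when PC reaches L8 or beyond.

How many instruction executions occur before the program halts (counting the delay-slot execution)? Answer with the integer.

7

#0 ori   r2, r0, 3 ; 0/6/3/15/0
#1 slt  r4, r3, r3 ; 0/6/3/15/0
#2 xori  r3, r0, 6 ; 0/6/3/6/0
#3 bne  r1, r0, L6 ; 0/6/3/6/0 ; →target
#4 slt  r1, r3, r3 ; 0/0/3/6/0
#6 or   r4, r2, r1 ; 0/0/3/6/3
#7 slti  r3, r0, 8 ; 0/0/3/1/3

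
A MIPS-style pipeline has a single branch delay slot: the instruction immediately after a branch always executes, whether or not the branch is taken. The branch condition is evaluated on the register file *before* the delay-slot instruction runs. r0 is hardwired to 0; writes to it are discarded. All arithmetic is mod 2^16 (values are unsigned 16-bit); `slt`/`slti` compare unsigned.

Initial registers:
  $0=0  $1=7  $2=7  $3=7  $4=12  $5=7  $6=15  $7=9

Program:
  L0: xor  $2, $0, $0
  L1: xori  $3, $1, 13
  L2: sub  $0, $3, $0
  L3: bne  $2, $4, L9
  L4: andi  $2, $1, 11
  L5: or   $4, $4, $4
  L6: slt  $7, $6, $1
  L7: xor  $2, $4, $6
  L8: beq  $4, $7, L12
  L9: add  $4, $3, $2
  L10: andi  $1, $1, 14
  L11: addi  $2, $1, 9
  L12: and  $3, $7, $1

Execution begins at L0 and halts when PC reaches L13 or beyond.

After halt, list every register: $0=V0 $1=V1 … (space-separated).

[0] xor  $2, $0, $0  →  {$0:0, $1:7, $2:0, $3:7, $4:12, $5:7, $6:15, $7:9}
[1] xori  $3, $1, 13  →  {$0:0, $1:7, $2:0, $3:10, $4:12, $5:7, $6:15, $7:9}
[2] sub  $0, $3, $0  →  {$0:0, $1:7, $2:0, $3:10, $4:12, $5:7, $6:15, $7:9}
[3] bne  $2, $4, L9  →  {$0:0, $1:7, $2:0, $3:10, $4:12, $5:7, $6:15, $7:9}  ⟨branch taken⟩
[4] andi  $2, $1, 11  →  {$0:0, $1:7, $2:3, $3:10, $4:12, $5:7, $6:15, $7:9}
[9] add  $4, $3, $2  →  {$0:0, $1:7, $2:3, $3:10, $4:13, $5:7, $6:15, $7:9}
[10] andi  $1, $1, 14  →  {$0:0, $1:6, $2:3, $3:10, $4:13, $5:7, $6:15, $7:9}
[11] addi  $2, $1, 9  →  {$0:0, $1:6, $2:15, $3:10, $4:13, $5:7, $6:15, $7:9}
[12] and  $3, $7, $1  →  {$0:0, $1:6, $2:15, $3:0, $4:13, $5:7, $6:15, $7:9}

$0=0 $1=6 $2=15 $3=0 $4=13 $5=7 $6=15 $7=9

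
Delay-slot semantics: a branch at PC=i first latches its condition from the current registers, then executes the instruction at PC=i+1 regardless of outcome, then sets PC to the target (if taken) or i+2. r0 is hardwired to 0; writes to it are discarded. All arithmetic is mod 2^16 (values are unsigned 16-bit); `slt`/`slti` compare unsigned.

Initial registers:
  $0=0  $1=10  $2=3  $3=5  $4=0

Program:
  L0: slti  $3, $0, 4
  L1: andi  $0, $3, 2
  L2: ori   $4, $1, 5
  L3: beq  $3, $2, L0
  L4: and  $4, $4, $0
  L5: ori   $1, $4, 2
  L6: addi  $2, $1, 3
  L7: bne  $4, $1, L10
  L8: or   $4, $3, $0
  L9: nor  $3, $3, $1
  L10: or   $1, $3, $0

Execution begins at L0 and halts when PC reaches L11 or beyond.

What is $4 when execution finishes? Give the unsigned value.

  step pc=0: slti  $3, $0, 4  regs=(0,10,3,1,0)
  step pc=1: andi  $0, $3, 2  regs=(0,10,3,1,0)
  step pc=2: ori   $4, $1, 5  regs=(0,10,3,1,15)
  step pc=3: beq  $3, $2, L0  cond=F  regs=(0,10,3,1,15)
  step pc=4: and  $4, $4, $0  regs=(0,10,3,1,0)
  step pc=5: ori   $1, $4, 2  regs=(0,2,3,1,0)
  step pc=6: addi  $2, $1, 3  regs=(0,2,5,1,0)
  step pc=7: bne  $4, $1, L10  cond=T  regs=(0,2,5,1,0)
  step pc=8: or   $4, $3, $0  regs=(0,2,5,1,1)
  step pc=10: or   $1, $3, $0  regs=(0,1,5,1,1)

1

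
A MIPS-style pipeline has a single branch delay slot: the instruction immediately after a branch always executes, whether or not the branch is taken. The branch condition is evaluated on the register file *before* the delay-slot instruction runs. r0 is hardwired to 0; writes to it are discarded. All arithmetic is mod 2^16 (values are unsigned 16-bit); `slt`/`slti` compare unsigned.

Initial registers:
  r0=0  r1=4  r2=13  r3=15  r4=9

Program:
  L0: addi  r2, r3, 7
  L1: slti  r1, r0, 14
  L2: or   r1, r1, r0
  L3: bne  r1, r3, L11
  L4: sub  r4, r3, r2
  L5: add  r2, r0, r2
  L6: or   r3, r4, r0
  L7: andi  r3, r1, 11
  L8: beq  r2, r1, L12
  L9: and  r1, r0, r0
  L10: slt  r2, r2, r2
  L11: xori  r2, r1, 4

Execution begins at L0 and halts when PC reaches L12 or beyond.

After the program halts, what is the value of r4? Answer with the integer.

  step pc=0: addi  r2, r3, 7  regs=(0,4,22,15,9)
  step pc=1: slti  r1, r0, 14  regs=(0,1,22,15,9)
  step pc=2: or   r1, r1, r0  regs=(0,1,22,15,9)
  step pc=3: bne  r1, r3, L11  cond=T  regs=(0,1,22,15,9)
  step pc=4: sub  r4, r3, r2  regs=(0,1,22,15,65529)
  step pc=11: xori  r2, r1, 4  regs=(0,1,5,15,65529)

65529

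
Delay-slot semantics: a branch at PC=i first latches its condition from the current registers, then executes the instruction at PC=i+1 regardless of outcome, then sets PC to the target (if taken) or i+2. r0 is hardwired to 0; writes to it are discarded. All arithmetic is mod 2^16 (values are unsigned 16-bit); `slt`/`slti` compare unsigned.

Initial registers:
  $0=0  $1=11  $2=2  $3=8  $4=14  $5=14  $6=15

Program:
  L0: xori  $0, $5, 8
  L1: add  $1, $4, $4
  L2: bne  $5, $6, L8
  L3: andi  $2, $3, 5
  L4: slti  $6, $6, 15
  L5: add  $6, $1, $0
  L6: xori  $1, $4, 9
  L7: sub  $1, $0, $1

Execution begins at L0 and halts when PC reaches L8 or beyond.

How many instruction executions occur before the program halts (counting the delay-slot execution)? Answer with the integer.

PC=0  xori  $0, $5, 8        | $0=0 $1=11 $2=2 $3=8 $4=14 $5=14 $6=15
PC=1  add  $1, $4, $4        | $0=0 $1=28 $2=2 $3=8 $4=14 $5=14 $6=15
PC=2  bne  $5, $6, L8        | $0=0 $1=28 $2=2 $3=8 $4=14 $5=14 $6=15  [TAKEN]
PC=3  andi  $2, $3, 5        | $0=0 $1=28 $2=0 $3=8 $4=14 $5=14 $6=15

4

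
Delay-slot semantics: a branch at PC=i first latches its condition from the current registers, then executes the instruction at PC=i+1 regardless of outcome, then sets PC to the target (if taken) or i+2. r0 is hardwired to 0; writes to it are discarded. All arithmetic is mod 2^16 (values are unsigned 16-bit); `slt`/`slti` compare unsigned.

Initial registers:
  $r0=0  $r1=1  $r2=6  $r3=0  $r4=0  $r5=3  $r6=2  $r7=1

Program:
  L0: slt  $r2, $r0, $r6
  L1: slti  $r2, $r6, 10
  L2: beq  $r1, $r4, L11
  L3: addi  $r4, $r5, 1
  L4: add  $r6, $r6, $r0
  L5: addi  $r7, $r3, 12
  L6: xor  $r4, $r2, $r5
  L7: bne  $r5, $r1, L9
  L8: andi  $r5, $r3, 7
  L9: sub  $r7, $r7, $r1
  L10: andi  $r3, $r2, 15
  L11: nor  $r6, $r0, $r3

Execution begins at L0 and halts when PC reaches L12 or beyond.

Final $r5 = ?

0

PC=0  slt  $r2, $r0, $r6     | $r0=0 $r1=1 $r2=1 $r3=0 $r4=0 $r5=3 $r6=2 $r7=1
PC=1  slti  $r2, $r6, 10     | $r0=0 $r1=1 $r2=1 $r3=0 $r4=0 $r5=3 $r6=2 $r7=1
PC=2  beq  $r1, $r4, L11     | $r0=0 $r1=1 $r2=1 $r3=0 $r4=0 $r5=3 $r6=2 $r7=1  [not taken]
PC=3  addi  $r4, $r5, 1      | $r0=0 $r1=1 $r2=1 $r3=0 $r4=4 $r5=3 $r6=2 $r7=1
PC=4  add  $r6, $r6, $r0     | $r0=0 $r1=1 $r2=1 $r3=0 $r4=4 $r5=3 $r6=2 $r7=1
PC=5  addi  $r7, $r3, 12     | $r0=0 $r1=1 $r2=1 $r3=0 $r4=4 $r5=3 $r6=2 $r7=12
PC=6  xor  $r4, $r2, $r5     | $r0=0 $r1=1 $r2=1 $r3=0 $r4=2 $r5=3 $r6=2 $r7=12
PC=7  bne  $r5, $r1, L9      | $r0=0 $r1=1 $r2=1 $r3=0 $r4=2 $r5=3 $r6=2 $r7=12  [TAKEN]
PC=8  andi  $r5, $r3, 7      | $r0=0 $r1=1 $r2=1 $r3=0 $r4=2 $r5=0 $r6=2 $r7=12
PC=9  sub  $r7, $r7, $r1     | $r0=0 $r1=1 $r2=1 $r3=0 $r4=2 $r5=0 $r6=2 $r7=11
PC=10 andi  $r3, $r2, 15     | $r0=0 $r1=1 $r2=1 $r3=1 $r4=2 $r5=0 $r6=2 $r7=11
PC=11 nor  $r6, $r0, $r3     | $r0=0 $r1=1 $r2=1 $r3=1 $r4=2 $r5=0 $r6=65534 $r7=11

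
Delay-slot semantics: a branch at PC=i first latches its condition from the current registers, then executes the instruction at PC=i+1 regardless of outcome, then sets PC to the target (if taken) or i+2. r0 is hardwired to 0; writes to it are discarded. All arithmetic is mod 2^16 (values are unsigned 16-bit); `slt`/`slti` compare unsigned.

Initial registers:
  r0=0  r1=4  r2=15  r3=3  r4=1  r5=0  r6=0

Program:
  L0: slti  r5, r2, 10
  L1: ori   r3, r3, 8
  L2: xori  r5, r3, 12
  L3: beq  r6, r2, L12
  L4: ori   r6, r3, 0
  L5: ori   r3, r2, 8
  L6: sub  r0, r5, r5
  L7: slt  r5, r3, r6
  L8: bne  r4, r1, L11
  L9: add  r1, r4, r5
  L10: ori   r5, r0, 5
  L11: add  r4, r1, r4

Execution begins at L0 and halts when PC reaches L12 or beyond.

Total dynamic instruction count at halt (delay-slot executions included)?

11

[0] slti  r5, r2, 10  →  {r0:0, r1:4, r2:15, r3:3, r4:1, r5:0, r6:0}
[1] ori   r3, r3, 8  →  {r0:0, r1:4, r2:15, r3:11, r4:1, r5:0, r6:0}
[2] xori  r5, r3, 12  →  {r0:0, r1:4, r2:15, r3:11, r4:1, r5:7, r6:0}
[3] beq  r6, r2, L12  →  {r0:0, r1:4, r2:15, r3:11, r4:1, r5:7, r6:0}  ⟨branch fallthrough⟩
[4] ori   r6, r3, 0  →  {r0:0, r1:4, r2:15, r3:11, r4:1, r5:7, r6:11}
[5] ori   r3, r2, 8  →  {r0:0, r1:4, r2:15, r3:15, r4:1, r5:7, r6:11}
[6] sub  r0, r5, r5  →  {r0:0, r1:4, r2:15, r3:15, r4:1, r5:7, r6:11}
[7] slt  r5, r3, r6  →  {r0:0, r1:4, r2:15, r3:15, r4:1, r5:0, r6:11}
[8] bne  r4, r1, L11  →  {r0:0, r1:4, r2:15, r3:15, r4:1, r5:0, r6:11}  ⟨branch taken⟩
[9] add  r1, r4, r5  →  {r0:0, r1:1, r2:15, r3:15, r4:1, r5:0, r6:11}
[11] add  r4, r1, r4  →  {r0:0, r1:1, r2:15, r3:15, r4:2, r5:0, r6:11}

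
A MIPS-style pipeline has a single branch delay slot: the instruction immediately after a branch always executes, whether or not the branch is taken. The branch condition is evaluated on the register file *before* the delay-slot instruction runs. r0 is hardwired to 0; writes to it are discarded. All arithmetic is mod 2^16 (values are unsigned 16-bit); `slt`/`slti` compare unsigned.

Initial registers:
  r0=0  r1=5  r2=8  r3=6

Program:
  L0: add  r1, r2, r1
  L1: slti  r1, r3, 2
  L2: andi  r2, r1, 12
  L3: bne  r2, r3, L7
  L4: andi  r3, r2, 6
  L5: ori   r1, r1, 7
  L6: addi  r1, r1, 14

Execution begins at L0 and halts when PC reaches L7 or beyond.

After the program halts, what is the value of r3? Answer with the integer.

0

  step pc=0: add  r1, r2, r1  regs=(0,13,8,6)
  step pc=1: slti  r1, r3, 2  regs=(0,0,8,6)
  step pc=2: andi  r2, r1, 12  regs=(0,0,0,6)
  step pc=3: bne  r2, r3, L7  cond=T  regs=(0,0,0,6)
  step pc=4: andi  r3, r2, 6  regs=(0,0,0,0)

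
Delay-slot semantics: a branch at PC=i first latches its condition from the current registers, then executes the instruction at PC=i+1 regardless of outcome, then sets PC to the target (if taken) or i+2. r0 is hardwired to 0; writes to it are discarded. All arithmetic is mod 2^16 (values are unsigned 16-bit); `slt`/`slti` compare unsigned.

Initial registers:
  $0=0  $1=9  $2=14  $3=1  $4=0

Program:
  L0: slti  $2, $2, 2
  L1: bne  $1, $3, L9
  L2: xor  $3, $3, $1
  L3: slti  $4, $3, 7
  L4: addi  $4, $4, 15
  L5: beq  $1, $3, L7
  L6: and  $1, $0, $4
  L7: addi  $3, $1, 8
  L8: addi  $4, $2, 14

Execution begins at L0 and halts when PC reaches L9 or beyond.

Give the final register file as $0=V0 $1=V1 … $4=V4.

$0=0 $1=9 $2=0 $3=8 $4=0

#0 slti  $2, $2, 2 ; 0/9/0/1/0
#1 bne  $1, $3, L9 ; 0/9/0/1/0 ; →target
#2 xor  $3, $3, $1 ; 0/9/0/8/0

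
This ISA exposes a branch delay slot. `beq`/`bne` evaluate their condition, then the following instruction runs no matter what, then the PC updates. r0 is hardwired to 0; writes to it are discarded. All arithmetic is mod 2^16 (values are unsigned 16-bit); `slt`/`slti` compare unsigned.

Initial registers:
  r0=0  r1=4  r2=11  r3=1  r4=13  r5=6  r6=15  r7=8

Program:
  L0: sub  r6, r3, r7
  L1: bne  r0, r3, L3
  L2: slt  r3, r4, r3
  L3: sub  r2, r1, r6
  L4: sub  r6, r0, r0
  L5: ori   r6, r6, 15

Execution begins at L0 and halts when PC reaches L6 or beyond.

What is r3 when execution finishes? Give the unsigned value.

#0 sub  r6, r3, r7 ; 0/4/11/1/13/6/65529/8
#1 bne  r0, r3, L3 ; 0/4/11/1/13/6/65529/8 ; →target
#2 slt  r3, r4, r3 ; 0/4/11/0/13/6/65529/8
#3 sub  r2, r1, r6 ; 0/4/11/0/13/6/65529/8
#4 sub  r6, r0, r0 ; 0/4/11/0/13/6/0/8
#5 ori   r6, r6, 15 ; 0/4/11/0/13/6/15/8

0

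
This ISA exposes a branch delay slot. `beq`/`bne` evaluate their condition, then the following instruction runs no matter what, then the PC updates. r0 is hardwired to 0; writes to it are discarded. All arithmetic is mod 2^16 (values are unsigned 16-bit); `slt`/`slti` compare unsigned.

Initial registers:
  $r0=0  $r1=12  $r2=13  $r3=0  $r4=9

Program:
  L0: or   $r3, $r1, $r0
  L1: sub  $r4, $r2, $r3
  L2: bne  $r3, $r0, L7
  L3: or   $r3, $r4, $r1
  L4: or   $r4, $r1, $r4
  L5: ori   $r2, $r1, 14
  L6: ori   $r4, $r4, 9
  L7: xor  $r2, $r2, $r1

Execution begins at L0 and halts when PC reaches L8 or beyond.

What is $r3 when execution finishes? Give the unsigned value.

13

  step pc=0: or   $r3, $r1, $r0  regs=(0,12,13,12,9)
  step pc=1: sub  $r4, $r2, $r3  regs=(0,12,13,12,1)
  step pc=2: bne  $r3, $r0, L7  cond=T  regs=(0,12,13,12,1)
  step pc=3: or   $r3, $r4, $r1  regs=(0,12,13,13,1)
  step pc=7: xor  $r2, $r2, $r1  regs=(0,12,1,13,1)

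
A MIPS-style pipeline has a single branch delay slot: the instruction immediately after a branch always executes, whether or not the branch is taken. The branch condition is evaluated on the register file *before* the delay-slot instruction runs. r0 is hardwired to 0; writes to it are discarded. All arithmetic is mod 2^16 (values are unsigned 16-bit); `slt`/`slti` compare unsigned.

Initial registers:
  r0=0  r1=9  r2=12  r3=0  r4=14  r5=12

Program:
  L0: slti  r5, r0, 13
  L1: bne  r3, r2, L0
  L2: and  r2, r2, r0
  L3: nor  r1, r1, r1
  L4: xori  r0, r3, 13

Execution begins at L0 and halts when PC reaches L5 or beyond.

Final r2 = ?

[0] slti  r5, r0, 13  →  {r0:0, r1:9, r2:12, r3:0, r4:14, r5:1}
[1] bne  r3, r2, L0  →  {r0:0, r1:9, r2:12, r3:0, r4:14, r5:1}  ⟨branch taken⟩
[2] and  r2, r2, r0  →  {r0:0, r1:9, r2:0, r3:0, r4:14, r5:1}
[0] slti  r5, r0, 13  →  {r0:0, r1:9, r2:0, r3:0, r4:14, r5:1}
[1] bne  r3, r2, L0  →  {r0:0, r1:9, r2:0, r3:0, r4:14, r5:1}  ⟨branch fallthrough⟩
[2] and  r2, r2, r0  →  {r0:0, r1:9, r2:0, r3:0, r4:14, r5:1}
[3] nor  r1, r1, r1  →  {r0:0, r1:65526, r2:0, r3:0, r4:14, r5:1}
[4] xori  r0, r3, 13  →  {r0:0, r1:65526, r2:0, r3:0, r4:14, r5:1}

0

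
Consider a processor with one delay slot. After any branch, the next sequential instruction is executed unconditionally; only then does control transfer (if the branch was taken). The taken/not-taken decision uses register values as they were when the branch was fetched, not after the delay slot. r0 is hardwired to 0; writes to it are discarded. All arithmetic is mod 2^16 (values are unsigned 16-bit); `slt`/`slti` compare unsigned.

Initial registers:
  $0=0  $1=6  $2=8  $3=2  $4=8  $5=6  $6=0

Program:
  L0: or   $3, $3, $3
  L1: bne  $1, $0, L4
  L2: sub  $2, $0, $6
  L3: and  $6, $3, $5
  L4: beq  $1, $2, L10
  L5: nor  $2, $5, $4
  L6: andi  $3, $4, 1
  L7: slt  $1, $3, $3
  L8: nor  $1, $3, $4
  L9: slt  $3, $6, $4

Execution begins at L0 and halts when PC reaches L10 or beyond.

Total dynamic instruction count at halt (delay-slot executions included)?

9

PC=0  or   $3, $3, $3        | $0=0 $1=6 $2=8 $3=2 $4=8 $5=6 $6=0
PC=1  bne  $1, $0, L4        | $0=0 $1=6 $2=8 $3=2 $4=8 $5=6 $6=0  [TAKEN]
PC=2  sub  $2, $0, $6        | $0=0 $1=6 $2=0 $3=2 $4=8 $5=6 $6=0
PC=4  beq  $1, $2, L10       | $0=0 $1=6 $2=0 $3=2 $4=8 $5=6 $6=0  [not taken]
PC=5  nor  $2, $5, $4        | $0=0 $1=6 $2=65521 $3=2 $4=8 $5=6 $6=0
PC=6  andi  $3, $4, 1        | $0=0 $1=6 $2=65521 $3=0 $4=8 $5=6 $6=0
PC=7  slt  $1, $3, $3        | $0=0 $1=0 $2=65521 $3=0 $4=8 $5=6 $6=0
PC=8  nor  $1, $3, $4        | $0=0 $1=65527 $2=65521 $3=0 $4=8 $5=6 $6=0
PC=9  slt  $3, $6, $4        | $0=0 $1=65527 $2=65521 $3=1 $4=8 $5=6 $6=0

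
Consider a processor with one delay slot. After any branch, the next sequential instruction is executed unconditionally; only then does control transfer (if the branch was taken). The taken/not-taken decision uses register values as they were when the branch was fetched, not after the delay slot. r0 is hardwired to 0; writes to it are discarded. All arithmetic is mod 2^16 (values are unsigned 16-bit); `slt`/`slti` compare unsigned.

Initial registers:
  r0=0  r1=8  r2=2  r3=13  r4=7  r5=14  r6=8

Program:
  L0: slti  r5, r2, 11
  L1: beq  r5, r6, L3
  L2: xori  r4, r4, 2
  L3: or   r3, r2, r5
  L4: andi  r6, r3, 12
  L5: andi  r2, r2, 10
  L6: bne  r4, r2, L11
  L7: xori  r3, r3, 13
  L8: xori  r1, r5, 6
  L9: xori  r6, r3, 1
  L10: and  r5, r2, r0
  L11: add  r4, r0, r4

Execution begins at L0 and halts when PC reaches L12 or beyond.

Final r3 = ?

14

PC=0  slti  r5, r2, 11       | r0=0 r1=8 r2=2 r3=13 r4=7 r5=1 r6=8
PC=1  beq  r5, r6, L3        | r0=0 r1=8 r2=2 r3=13 r4=7 r5=1 r6=8  [not taken]
PC=2  xori  r4, r4, 2        | r0=0 r1=8 r2=2 r3=13 r4=5 r5=1 r6=8
PC=3  or   r3, r2, r5        | r0=0 r1=8 r2=2 r3=3 r4=5 r5=1 r6=8
PC=4  andi  r6, r3, 12       | r0=0 r1=8 r2=2 r3=3 r4=5 r5=1 r6=0
PC=5  andi  r2, r2, 10       | r0=0 r1=8 r2=2 r3=3 r4=5 r5=1 r6=0
PC=6  bne  r4, r2, L11       | r0=0 r1=8 r2=2 r3=3 r4=5 r5=1 r6=0  [TAKEN]
PC=7  xori  r3, r3, 13       | r0=0 r1=8 r2=2 r3=14 r4=5 r5=1 r6=0
PC=11 add  r4, r0, r4        | r0=0 r1=8 r2=2 r3=14 r4=5 r5=1 r6=0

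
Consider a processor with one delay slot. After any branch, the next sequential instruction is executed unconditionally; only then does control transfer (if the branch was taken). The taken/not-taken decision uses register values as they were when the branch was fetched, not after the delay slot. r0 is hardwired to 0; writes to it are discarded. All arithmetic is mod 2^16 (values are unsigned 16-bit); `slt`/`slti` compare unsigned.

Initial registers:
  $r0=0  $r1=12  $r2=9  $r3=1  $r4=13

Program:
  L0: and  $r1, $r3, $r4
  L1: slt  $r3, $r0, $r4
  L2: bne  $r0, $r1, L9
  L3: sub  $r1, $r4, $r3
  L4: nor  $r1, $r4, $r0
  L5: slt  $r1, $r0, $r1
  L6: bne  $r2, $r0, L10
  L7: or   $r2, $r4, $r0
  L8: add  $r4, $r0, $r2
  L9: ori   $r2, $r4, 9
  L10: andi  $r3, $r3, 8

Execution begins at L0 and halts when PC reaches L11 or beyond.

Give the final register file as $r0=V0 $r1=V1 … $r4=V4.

$r0=0 $r1=12 $r2=13 $r3=0 $r4=13

[0] and  $r1, $r3, $r4  →  {$r0:0, $r1:1, $r2:9, $r3:1, $r4:13}
[1] slt  $r3, $r0, $r4  →  {$r0:0, $r1:1, $r2:9, $r3:1, $r4:13}
[2] bne  $r0, $r1, L9  →  {$r0:0, $r1:1, $r2:9, $r3:1, $r4:13}  ⟨branch taken⟩
[3] sub  $r1, $r4, $r3  →  {$r0:0, $r1:12, $r2:9, $r3:1, $r4:13}
[9] ori   $r2, $r4, 9  →  {$r0:0, $r1:12, $r2:13, $r3:1, $r4:13}
[10] andi  $r3, $r3, 8  →  {$r0:0, $r1:12, $r2:13, $r3:0, $r4:13}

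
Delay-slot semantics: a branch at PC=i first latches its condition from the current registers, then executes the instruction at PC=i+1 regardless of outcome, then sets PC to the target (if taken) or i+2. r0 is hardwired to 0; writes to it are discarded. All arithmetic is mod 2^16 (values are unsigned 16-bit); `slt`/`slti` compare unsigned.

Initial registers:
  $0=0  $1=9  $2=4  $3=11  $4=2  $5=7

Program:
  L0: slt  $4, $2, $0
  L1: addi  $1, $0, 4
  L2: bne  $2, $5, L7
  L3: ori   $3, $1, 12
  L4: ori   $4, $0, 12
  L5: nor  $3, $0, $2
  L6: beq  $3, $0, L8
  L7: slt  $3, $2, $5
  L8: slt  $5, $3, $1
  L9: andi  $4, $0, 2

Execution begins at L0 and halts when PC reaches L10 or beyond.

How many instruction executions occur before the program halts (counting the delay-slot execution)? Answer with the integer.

7

PC=0  slt  $4, $2, $0        | $0=0 $1=9 $2=4 $3=11 $4=0 $5=7
PC=1  addi  $1, $0, 4        | $0=0 $1=4 $2=4 $3=11 $4=0 $5=7
PC=2  bne  $2, $5, L7        | $0=0 $1=4 $2=4 $3=11 $4=0 $5=7  [TAKEN]
PC=3  ori   $3, $1, 12       | $0=0 $1=4 $2=4 $3=12 $4=0 $5=7
PC=7  slt  $3, $2, $5        | $0=0 $1=4 $2=4 $3=1 $4=0 $5=7
PC=8  slt  $5, $3, $1        | $0=0 $1=4 $2=4 $3=1 $4=0 $5=1
PC=9  andi  $4, $0, 2        | $0=0 $1=4 $2=4 $3=1 $4=0 $5=1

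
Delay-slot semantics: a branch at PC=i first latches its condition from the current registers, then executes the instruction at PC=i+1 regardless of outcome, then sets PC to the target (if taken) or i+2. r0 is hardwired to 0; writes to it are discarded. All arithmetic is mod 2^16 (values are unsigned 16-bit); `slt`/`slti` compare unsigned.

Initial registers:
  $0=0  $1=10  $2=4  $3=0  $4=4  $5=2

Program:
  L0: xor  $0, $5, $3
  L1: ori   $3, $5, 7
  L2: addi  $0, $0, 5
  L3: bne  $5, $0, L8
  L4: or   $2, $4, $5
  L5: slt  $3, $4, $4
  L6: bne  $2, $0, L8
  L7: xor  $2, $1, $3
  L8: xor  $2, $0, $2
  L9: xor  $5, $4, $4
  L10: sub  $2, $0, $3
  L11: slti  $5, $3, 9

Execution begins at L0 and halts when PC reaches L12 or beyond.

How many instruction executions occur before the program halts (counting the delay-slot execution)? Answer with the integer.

9

#0 xor  $0, $5, $3 ; 0/10/4/0/4/2
#1 ori   $3, $5, 7 ; 0/10/4/7/4/2
#2 addi  $0, $0, 5 ; 0/10/4/7/4/2
#3 bne  $5, $0, L8 ; 0/10/4/7/4/2 ; →target
#4 or   $2, $4, $5 ; 0/10/6/7/4/2
#8 xor  $2, $0, $2 ; 0/10/6/7/4/2
#9 xor  $5, $4, $4 ; 0/10/6/7/4/0
#10 sub  $2, $0, $3 ; 0/10/65529/7/4/0
#11 slti  $5, $3, 9 ; 0/10/65529/7/4/1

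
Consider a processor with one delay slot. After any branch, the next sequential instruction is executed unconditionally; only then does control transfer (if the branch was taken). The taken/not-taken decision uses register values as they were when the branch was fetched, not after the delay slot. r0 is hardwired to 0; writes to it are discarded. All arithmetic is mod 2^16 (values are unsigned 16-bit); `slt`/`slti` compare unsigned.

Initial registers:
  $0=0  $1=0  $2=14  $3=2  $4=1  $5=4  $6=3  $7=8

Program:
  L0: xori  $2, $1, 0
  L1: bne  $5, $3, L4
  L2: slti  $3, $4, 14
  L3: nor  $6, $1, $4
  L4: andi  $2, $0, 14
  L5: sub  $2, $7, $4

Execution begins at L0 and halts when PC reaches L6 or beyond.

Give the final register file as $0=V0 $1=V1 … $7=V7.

$0=0 $1=0 $2=7 $3=1 $4=1 $5=4 $6=3 $7=8

#0 xori  $2, $1, 0 ; 0/0/0/2/1/4/3/8
#1 bne  $5, $3, L4 ; 0/0/0/2/1/4/3/8 ; →target
#2 slti  $3, $4, 14 ; 0/0/0/1/1/4/3/8
#4 andi  $2, $0, 14 ; 0/0/0/1/1/4/3/8
#5 sub  $2, $7, $4 ; 0/0/7/1/1/4/3/8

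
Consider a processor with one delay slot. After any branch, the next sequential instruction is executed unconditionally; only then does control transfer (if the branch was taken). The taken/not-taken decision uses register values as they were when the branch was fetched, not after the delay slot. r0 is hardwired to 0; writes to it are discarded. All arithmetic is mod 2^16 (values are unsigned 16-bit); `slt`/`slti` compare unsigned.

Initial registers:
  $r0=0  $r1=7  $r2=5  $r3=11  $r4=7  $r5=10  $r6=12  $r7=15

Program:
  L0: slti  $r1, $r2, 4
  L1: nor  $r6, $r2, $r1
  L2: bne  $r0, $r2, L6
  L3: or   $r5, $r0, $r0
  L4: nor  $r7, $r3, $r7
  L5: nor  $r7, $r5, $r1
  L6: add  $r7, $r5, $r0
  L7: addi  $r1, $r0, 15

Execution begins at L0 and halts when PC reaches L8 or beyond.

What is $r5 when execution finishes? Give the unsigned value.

0

#0 slti  $r1, $r2, 4 ; 0/0/5/11/7/10/12/15
#1 nor  $r6, $r2, $r1 ; 0/0/5/11/7/10/65530/15
#2 bne  $r0, $r2, L6 ; 0/0/5/11/7/10/65530/15 ; →target
#3 or   $r5, $r0, $r0 ; 0/0/5/11/7/0/65530/15
#6 add  $r7, $r5, $r0 ; 0/0/5/11/7/0/65530/0
#7 addi  $r1, $r0, 15 ; 0/15/5/11/7/0/65530/0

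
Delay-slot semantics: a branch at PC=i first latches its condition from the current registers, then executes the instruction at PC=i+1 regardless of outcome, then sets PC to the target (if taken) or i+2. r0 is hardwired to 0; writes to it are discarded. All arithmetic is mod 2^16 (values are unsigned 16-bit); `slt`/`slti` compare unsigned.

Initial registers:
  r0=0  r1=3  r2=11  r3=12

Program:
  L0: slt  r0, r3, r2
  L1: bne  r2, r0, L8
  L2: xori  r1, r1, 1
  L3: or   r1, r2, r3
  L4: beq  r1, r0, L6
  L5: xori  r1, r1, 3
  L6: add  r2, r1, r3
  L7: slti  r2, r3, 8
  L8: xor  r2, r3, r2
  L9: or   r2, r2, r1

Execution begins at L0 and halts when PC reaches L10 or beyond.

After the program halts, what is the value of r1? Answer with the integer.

2

  step pc=0: slt  r0, r3, r2  regs=(0,3,11,12)
  step pc=1: bne  r2, r0, L8  cond=T  regs=(0,3,11,12)
  step pc=2: xori  r1, r1, 1  regs=(0,2,11,12)
  step pc=8: xor  r2, r3, r2  regs=(0,2,7,12)
  step pc=9: or   r2, r2, r1  regs=(0,2,7,12)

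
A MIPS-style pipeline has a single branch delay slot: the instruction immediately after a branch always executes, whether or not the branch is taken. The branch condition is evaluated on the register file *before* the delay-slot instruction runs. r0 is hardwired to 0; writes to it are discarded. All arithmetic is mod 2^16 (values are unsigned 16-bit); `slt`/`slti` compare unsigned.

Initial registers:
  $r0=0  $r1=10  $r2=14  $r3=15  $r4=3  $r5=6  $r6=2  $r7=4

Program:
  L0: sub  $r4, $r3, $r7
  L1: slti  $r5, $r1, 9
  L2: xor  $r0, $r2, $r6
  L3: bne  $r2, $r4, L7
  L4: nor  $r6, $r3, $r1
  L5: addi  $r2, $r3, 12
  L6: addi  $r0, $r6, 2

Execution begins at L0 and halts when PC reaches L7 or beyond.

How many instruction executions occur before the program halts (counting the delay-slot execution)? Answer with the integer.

  step pc=0: sub  $r4, $r3, $r7  regs=(0,10,14,15,11,6,2,4)
  step pc=1: slti  $r5, $r1, 9  regs=(0,10,14,15,11,0,2,4)
  step pc=2: xor  $r0, $r2, $r6  regs=(0,10,14,15,11,0,2,4)
  step pc=3: bne  $r2, $r4, L7  cond=T  regs=(0,10,14,15,11,0,2,4)
  step pc=4: nor  $r6, $r3, $r1  regs=(0,10,14,15,11,0,65520,4)

5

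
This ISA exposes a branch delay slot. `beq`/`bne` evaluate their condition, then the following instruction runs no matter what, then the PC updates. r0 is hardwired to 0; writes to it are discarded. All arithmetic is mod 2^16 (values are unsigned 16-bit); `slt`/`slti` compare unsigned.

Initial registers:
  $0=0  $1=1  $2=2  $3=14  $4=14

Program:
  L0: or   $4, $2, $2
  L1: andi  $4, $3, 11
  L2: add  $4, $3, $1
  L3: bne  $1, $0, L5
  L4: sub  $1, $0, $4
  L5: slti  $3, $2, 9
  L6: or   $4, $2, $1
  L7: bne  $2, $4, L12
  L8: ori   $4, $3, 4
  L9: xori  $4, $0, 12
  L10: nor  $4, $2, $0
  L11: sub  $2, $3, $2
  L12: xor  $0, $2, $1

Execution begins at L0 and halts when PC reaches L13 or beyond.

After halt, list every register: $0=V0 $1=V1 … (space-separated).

#0 or   $4, $2, $2 ; 0/1/2/14/2
#1 andi  $4, $3, 11 ; 0/1/2/14/10
#2 add  $4, $3, $1 ; 0/1/2/14/15
#3 bne  $1, $0, L5 ; 0/1/2/14/15 ; →target
#4 sub  $1, $0, $4 ; 0/65521/2/14/15
#5 slti  $3, $2, 9 ; 0/65521/2/1/15
#6 or   $4, $2, $1 ; 0/65521/2/1/65523
#7 bne  $2, $4, L12 ; 0/65521/2/1/65523 ; →target
#8 ori   $4, $3, 4 ; 0/65521/2/1/5
#12 xor  $0, $2, $1 ; 0/65521/2/1/5

$0=0 $1=65521 $2=2 $3=1 $4=5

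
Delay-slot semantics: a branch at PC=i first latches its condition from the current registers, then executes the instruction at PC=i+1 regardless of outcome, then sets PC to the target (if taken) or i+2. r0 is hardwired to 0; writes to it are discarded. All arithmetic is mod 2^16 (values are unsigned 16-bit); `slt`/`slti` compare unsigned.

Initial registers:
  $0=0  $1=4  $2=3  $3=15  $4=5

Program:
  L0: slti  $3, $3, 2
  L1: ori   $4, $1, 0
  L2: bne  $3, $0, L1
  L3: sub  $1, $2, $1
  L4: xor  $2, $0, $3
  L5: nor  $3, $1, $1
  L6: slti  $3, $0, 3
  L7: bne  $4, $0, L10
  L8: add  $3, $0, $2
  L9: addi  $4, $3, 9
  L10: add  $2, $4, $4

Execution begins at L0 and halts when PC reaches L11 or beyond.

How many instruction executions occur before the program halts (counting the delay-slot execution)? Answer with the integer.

10

  step pc=0: slti  $3, $3, 2  regs=(0,4,3,0,5)
  step pc=1: ori   $4, $1, 0  regs=(0,4,3,0,4)
  step pc=2: bne  $3, $0, L1  cond=F  regs=(0,4,3,0,4)
  step pc=3: sub  $1, $2, $1  regs=(0,65535,3,0,4)
  step pc=4: xor  $2, $0, $3  regs=(0,65535,0,0,4)
  step pc=5: nor  $3, $1, $1  regs=(0,65535,0,0,4)
  step pc=6: slti  $3, $0, 3  regs=(0,65535,0,1,4)
  step pc=7: bne  $4, $0, L10  cond=T  regs=(0,65535,0,1,4)
  step pc=8: add  $3, $0, $2  regs=(0,65535,0,0,4)
  step pc=10: add  $2, $4, $4  regs=(0,65535,8,0,4)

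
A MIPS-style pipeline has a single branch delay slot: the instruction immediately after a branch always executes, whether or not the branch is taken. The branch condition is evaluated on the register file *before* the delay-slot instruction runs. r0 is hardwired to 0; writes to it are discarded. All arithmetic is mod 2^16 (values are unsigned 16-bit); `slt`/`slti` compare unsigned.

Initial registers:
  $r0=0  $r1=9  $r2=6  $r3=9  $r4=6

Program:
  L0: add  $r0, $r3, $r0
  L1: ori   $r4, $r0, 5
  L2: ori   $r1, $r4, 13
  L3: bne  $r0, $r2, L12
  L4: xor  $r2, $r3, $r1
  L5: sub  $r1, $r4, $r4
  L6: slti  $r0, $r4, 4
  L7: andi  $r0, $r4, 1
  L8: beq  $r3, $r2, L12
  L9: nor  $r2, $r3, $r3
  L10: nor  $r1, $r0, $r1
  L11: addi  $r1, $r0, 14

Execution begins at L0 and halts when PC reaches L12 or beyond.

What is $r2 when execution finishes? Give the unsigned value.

4

PC=0  add  $r0, $r3, $r0     | $r0=0 $r1=9 $r2=6 $r3=9 $r4=6
PC=1  ori   $r4, $r0, 5      | $r0=0 $r1=9 $r2=6 $r3=9 $r4=5
PC=2  ori   $r1, $r4, 13     | $r0=0 $r1=13 $r2=6 $r3=9 $r4=5
PC=3  bne  $r0, $r2, L12     | $r0=0 $r1=13 $r2=6 $r3=9 $r4=5  [TAKEN]
PC=4  xor  $r2, $r3, $r1     | $r0=0 $r1=13 $r2=4 $r3=9 $r4=5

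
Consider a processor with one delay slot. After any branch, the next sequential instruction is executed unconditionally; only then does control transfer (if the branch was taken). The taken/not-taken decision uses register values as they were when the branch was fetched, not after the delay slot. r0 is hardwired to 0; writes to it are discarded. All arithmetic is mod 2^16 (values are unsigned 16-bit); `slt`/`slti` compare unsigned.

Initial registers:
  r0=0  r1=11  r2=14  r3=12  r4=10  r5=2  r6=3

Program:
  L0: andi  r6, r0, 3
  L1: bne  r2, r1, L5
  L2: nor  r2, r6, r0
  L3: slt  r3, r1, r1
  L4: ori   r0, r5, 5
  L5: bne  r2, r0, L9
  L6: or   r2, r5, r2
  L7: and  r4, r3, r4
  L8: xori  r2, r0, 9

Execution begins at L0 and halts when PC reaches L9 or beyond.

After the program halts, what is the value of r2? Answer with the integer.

#0 andi  r6, r0, 3 ; 0/11/14/12/10/2/0
#1 bne  r2, r1, L5 ; 0/11/14/12/10/2/0 ; →target
#2 nor  r2, r6, r0 ; 0/11/65535/12/10/2/0
#5 bne  r2, r0, L9 ; 0/11/65535/12/10/2/0 ; →target
#6 or   r2, r5, r2 ; 0/11/65535/12/10/2/0

65535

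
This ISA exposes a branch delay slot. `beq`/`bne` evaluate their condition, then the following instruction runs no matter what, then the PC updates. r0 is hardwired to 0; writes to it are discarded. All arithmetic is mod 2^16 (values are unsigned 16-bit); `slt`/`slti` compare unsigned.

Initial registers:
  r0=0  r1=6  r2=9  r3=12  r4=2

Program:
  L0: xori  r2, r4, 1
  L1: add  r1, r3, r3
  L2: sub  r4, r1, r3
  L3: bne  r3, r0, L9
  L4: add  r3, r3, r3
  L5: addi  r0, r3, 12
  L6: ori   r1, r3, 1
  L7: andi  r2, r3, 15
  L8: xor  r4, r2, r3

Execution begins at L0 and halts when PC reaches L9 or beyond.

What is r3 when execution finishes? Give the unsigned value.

24

  step pc=0: xori  r2, r4, 1  regs=(0,6,3,12,2)
  step pc=1: add  r1, r3, r3  regs=(0,24,3,12,2)
  step pc=2: sub  r4, r1, r3  regs=(0,24,3,12,12)
  step pc=3: bne  r3, r0, L9  cond=T  regs=(0,24,3,12,12)
  step pc=4: add  r3, r3, r3  regs=(0,24,3,24,12)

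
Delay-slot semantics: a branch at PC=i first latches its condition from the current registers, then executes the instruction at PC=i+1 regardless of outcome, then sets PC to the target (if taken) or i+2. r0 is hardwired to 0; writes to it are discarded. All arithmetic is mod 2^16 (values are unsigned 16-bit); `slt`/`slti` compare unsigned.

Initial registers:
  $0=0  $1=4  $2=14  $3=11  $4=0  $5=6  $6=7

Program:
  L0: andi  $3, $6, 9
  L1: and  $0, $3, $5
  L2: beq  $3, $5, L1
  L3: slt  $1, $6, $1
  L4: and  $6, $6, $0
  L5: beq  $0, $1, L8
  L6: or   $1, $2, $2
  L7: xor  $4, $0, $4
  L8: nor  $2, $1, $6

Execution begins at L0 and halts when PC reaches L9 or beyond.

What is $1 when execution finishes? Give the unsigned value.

14

  step pc=0: andi  $3, $6, 9  regs=(0,4,14,1,0,6,7)
  step pc=1: and  $0, $3, $5  regs=(0,4,14,1,0,6,7)
  step pc=2: beq  $3, $5, L1  cond=F  regs=(0,4,14,1,0,6,7)
  step pc=3: slt  $1, $6, $1  regs=(0,0,14,1,0,6,7)
  step pc=4: and  $6, $6, $0  regs=(0,0,14,1,0,6,0)
  step pc=5: beq  $0, $1, L8  cond=T  regs=(0,0,14,1,0,6,0)
  step pc=6: or   $1, $2, $2  regs=(0,14,14,1,0,6,0)
  step pc=8: nor  $2, $1, $6  regs=(0,14,65521,1,0,6,0)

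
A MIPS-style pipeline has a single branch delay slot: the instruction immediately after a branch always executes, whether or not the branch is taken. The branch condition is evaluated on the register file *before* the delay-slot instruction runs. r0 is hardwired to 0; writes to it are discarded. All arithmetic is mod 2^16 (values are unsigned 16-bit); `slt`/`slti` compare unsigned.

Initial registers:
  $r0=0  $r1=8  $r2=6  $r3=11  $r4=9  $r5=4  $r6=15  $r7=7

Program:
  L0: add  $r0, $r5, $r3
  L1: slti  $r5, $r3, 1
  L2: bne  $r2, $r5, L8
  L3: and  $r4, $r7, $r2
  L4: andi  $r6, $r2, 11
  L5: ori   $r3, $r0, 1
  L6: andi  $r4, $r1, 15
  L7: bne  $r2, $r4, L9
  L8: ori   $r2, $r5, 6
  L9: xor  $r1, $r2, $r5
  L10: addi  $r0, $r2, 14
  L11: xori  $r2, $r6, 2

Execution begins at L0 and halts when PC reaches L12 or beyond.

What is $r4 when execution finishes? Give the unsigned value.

6

  step pc=0: add  $r0, $r5, $r3  regs=(0,8,6,11,9,4,15,7)
  step pc=1: slti  $r5, $r3, 1  regs=(0,8,6,11,9,0,15,7)
  step pc=2: bne  $r2, $r5, L8  cond=T  regs=(0,8,6,11,9,0,15,7)
  step pc=3: and  $r4, $r7, $r2  regs=(0,8,6,11,6,0,15,7)
  step pc=8: ori   $r2, $r5, 6  regs=(0,8,6,11,6,0,15,7)
  step pc=9: xor  $r1, $r2, $r5  regs=(0,6,6,11,6,0,15,7)
  step pc=10: addi  $r0, $r2, 14  regs=(0,6,6,11,6,0,15,7)
  step pc=11: xori  $r2, $r6, 2  regs=(0,6,13,11,6,0,15,7)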